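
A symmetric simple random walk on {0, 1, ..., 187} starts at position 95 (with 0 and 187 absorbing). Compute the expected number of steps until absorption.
E[τ | X_0 = 95] = 8740

Let v_k = E[τ | X_0 = k]. Boundary: v_0 = v_187 = 0. Recurrence: v_k = 1 + (v_{k-1} + v_{k+1})/2 for 1 ≤ k ≤ 186. The particular solution to v_k − (v_{k-1} + v_{k+1})/2 = 1 is v_k = −k^2. Adding homogeneous solution A + B k and matching boundaries gives v_k = k (187 − k). Substituting k = 95: v_95 = 95 · 92 = 8740.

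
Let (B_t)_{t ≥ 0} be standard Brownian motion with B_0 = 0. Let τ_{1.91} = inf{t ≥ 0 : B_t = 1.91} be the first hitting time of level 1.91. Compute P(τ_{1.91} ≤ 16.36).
P(τ_{1.91} ≤ 16.36) = 2(1 − Φ(1.91/√16.36)) = 2(1 − Φ(0.4722)) ≈ 0.6368

By the reflection principle for standard BM, P(τ_b ≤ t) = 2 · P(B_t ≥ b). Since B_t ~ N(0, t), P(B_t ≥ 1.91) = 1 − Φ(1.91/√t) = 1 − Φ(1.91/√16.36) = 1 − Φ(0.4722) ≈ 0.31839. Doubling: P(τ_{1.91} ≤ 16.36) ≈ 2 · 0.31839 = 0.63678 ≈ 0.6368.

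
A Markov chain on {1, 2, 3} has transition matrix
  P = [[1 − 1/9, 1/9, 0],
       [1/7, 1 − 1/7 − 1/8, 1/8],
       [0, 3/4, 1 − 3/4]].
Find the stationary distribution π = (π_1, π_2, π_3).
π = (54/103, 42/103, 7/103)

This is a birth-death chain on three states, which satisfies detailed balance: π_1 · P_{12} = π_2 · P_{21} and π_2 · P_{23} = π_3 · P_{32}.
From π_1 · 1/9 = π_2 · 1/7: π_2/π_1 = (1/9)/(1/7) = 7/9.
From π_2 · 1/8 = π_3 · 3/4: π_3/π_2 = (1/8)/(3/4) = 1/6.
Take π_1 proportional to 1; then unnormalized π = (1, 7/9, 7/54). Normalize by dividing by the sum 103/54:
  π = (54/103, 42/103, 7/103).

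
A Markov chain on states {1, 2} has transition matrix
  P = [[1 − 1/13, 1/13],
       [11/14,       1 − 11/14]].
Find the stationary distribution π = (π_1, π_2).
π_1 = 143/157, π_2 = 14/157

Solve πP = π with π_1 + π_2 = 1. From πP = π: π_1 · (1 − 1/13) + π_2 · 11/14 = π_1 ⇒ π_2 · 11/14 = π_1 · 1/13 ⇒ π_2/π_1 = (1/13)/(11/14) = 14/143. Together with π_1 + π_2 = 1:
  π_1 = (11/14)/(1/13 + 11/14) = (11/14)/(157/182) = 143/157,
  π_2 = (1/13)/(1/13 + 11/14) = (1/13)/(157/182) = 14/157.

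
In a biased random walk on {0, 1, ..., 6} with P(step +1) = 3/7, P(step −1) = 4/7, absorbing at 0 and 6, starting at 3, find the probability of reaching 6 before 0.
P(hit 6 before 0) = (1 − (4/3)^3) / (1 − (4/3)^6) = 27/91

Let u_k denote P(reach 6 before 0 | start at k). Boundary: u_0 = 0, u_6 = 1. Recurrence: u_k = 3/7·u_{k+1} + 4/7·u_{k-1} for 1 ≤ k ≤ 5. Try u_k = A + B·r^k with r = q/p = (4/7)/(3/7) = 4/3. Substitution satisfies the recurrence; boundary conditions give:
  u_k = (1 − r^k) / (1 − r^N) = (1 − (4/3)^3) / (1 − (4/3)^6) = 27/91.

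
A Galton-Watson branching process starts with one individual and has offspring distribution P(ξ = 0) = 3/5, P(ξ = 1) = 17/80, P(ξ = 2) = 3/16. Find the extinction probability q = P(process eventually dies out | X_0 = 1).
q = 1

Mean offspring μ = 0·3/5 + 1·17/80 + 2·3/16 = 47/80 ≤ 1. For μ ≤ 1 with offspring not concentrated at 1, the Galton-Watson process goes extinct almost surely, so q = 1.
(Algebraic check: The pgf is f(s) = 3/5 + 17/80·s + 3/16·s². The extinction probability q is the smallest fixed point of f in [0, 1]. Setting s = f(s):
  3/16·s² + (17/80 − 1)·s + 3/5 = 0
  3/16·s² − (3/5 + 3/16)·s + 3/5 = 0
which factors as (s − 1)·(3/16·s − 3/5) = 0, giving roots s = 1 and s = (3/5)/(3/16) = 16/5. Since 16/5 ≥ 1, the smallest root in [0, 1] is s = 1.)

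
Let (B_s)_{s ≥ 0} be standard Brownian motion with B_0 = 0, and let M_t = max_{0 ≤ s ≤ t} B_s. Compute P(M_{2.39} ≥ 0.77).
P(M_{2.39} ≥ 0.77) = 2·P(B_{2.39} ≥ 0.77) = 2(1 − Φ(0.77/√2.39)) ≈ 0.6184

By the reflection principle for Brownian motion, P(M_t ≥ a) = 2 · P(B_t ≥ a) for a ≥ 0. Since B_t ~ N(0, t), P(B_t ≥ 0.77) = 1 − Φ(0.77/√t) = 1 − Φ(0.77/√2.39) = 1 − Φ(0.4981). So
  P(M_{2.39} ≥ 0.77) = 2(1 − Φ(0.4981)) ≈ 0.6184.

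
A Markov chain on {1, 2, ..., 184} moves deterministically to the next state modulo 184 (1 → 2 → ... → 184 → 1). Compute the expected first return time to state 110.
E[T_110 | X_0 = 110] = 184

The chain cycles deterministically, so starting at state 110 it returns in exactly 184 steps. Equivalently, the stationary distribution is uniform π_j = 1/184 for every state j, so by Kac's formula E[T_110] = 1/π_110 = 184.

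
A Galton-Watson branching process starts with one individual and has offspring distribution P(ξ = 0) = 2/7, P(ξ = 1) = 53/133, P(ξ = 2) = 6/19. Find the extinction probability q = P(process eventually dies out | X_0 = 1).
q = 19/21

The pgf is f(s) = 2/7 + 53/133·s + 6/19·s². The extinction probability q is the smallest fixed point of f in [0, 1]. Setting s = f(s):
  6/19·s² + (53/133 − 1)·s + 2/7 = 0
  6/19·s² − (2/7 + 6/19)·s + 2/7 = 0
which factors as (s − 1)·(6/19·s − 2/7) = 0, giving roots s = 1 and s = (2/7)/(6/19) = 19/21.
Mean offspring μ = 53/133 + 2·6/19 = 137/133 > 1 (supercritical), so q < 1. The extinction probability is the smaller root: q = (2/7)/(6/19) = 19/21.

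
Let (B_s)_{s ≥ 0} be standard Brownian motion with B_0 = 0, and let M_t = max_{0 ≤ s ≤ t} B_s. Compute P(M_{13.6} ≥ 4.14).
P(M_{13.6} ≥ 4.14) = 2·P(B_{13.6} ≥ 4.14) = 2(1 − Φ(4.14/√13.6)) ≈ 0.2616

By the reflection principle for Brownian motion, P(M_t ≥ a) = 2 · P(B_t ≥ a) for a ≥ 0. Since B_t ~ N(0, t), P(B_t ≥ 4.14) = 1 − Φ(4.14/√t) = 1 − Φ(4.14/√13.6) = 1 − Φ(1.1226). So
  P(M_{13.6} ≥ 4.14) = 2(1 − Φ(1.1226)) ≈ 0.2616.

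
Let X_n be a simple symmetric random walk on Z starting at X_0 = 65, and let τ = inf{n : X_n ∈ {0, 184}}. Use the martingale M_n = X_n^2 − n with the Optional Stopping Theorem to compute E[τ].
E[τ] = 7735

M_n = X_n^2 − n is a martingale (since E[X_{n+1}^2 | F_n] = X_n^2 + 1). By OST (τ has finite mean in a bounded region), E[M_τ] = E[M_0] = X_0^2 − 0 = 65^2 = 4225. Also E[M_τ] = E[X_τ^2] − E[τ]. The walk exits at 0 or 184, with P(hit 184 first) = 65/184, so E[X_τ^2] = 184^2 · 65/184 + 0 = 11960. Thus E[τ] = E[X_τ^2] − E[M_τ] = 11960 − 4225 = 7735 = 65(184 − 65) = 7735.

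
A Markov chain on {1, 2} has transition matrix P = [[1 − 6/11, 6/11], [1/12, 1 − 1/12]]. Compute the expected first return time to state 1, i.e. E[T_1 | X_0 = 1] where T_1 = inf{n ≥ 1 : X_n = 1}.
E[T_1 | X_0 = 1] = 1/π_1 = 83/11

For an irreducible recurrent Markov chain with stationary distribution π, E[T_i | X_0 = i] = 1/π_i (Kac's formula). Here π_1 = (1/12)/(6/11 + 1/12) = (1/12)/(83/132) = 11/83, so E[T_1 | X_0 = 1] = 1/π_1 = (6/11 + 1/12)/(1/12) = (83/132)/(1/12) = 83/11.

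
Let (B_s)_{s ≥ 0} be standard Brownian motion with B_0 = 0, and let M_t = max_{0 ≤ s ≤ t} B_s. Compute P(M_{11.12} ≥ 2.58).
P(M_{11.12} ≥ 2.58) = 2·P(B_{11.12} ≥ 2.58) = 2(1 − Φ(2.58/√11.12)) ≈ 0.4391

By the reflection principle for Brownian motion, P(M_t ≥ a) = 2 · P(B_t ≥ a) for a ≥ 0. Since B_t ~ N(0, t), P(B_t ≥ 2.58) = 1 − Φ(2.58/√t) = 1 − Φ(2.58/√11.12) = 1 − Φ(0.7737). So
  P(M_{11.12} ≥ 2.58) = 2(1 − Φ(0.7737)) ≈ 0.4391.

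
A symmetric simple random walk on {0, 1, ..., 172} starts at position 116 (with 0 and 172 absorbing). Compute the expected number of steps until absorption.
E[τ | X_0 = 116] = 6496

Let v_k = E[τ | X_0 = k]. Boundary: v_0 = v_172 = 0. Recurrence: v_k = 1 + (v_{k-1} + v_{k+1})/2 for 1 ≤ k ≤ 171. The particular solution to v_k − (v_{k-1} + v_{k+1})/2 = 1 is v_k = −k^2. Adding homogeneous solution A + B k and matching boundaries gives v_k = k (172 − k). Substituting k = 116: v_116 = 116 · 56 = 6496.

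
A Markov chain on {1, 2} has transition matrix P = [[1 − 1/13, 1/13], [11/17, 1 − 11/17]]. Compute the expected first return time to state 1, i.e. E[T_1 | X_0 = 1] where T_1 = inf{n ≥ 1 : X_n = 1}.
E[T_1 | X_0 = 1] = 1/π_1 = 160/143

For an irreducible recurrent Markov chain with stationary distribution π, E[T_i | X_0 = i] = 1/π_i (Kac's formula). Here π_1 = (11/17)/(1/13 + 11/17) = (11/17)/(160/221) = 143/160, so E[T_1 | X_0 = 1] = 1/π_1 = (1/13 + 11/17)/(11/17) = (160/221)/(11/17) = 160/143.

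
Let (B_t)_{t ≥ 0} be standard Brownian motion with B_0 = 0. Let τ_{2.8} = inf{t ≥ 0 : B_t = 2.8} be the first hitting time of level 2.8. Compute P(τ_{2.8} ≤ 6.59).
P(τ_{2.8} ≤ 6.59) = 2(1 − Φ(2.8/√6.59)) = 2(1 − Φ(1.0907)) ≈ 0.2754

By the reflection principle for standard BM, P(τ_b ≤ t) = 2 · P(B_t ≥ b). Since B_t ~ N(0, t), P(B_t ≥ 2.8) = 1 − Φ(2.8/√t) = 1 − Φ(2.8/√6.59) = 1 − Φ(1.0907) ≈ 0.13770. Doubling: P(τ_{2.8} ≤ 6.59) ≈ 2 · 0.13770 = 0.27540 ≈ 0.2754.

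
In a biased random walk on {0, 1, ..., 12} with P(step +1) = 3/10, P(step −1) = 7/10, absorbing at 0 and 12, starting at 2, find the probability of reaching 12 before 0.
P(hit 12 before 0) = (1 − (7/3)^2) / (1 − (7/3)^12) = 59049/346018894

Let u_k denote P(reach 12 before 0 | start at k). Boundary: u_0 = 0, u_12 = 1. Recurrence: u_k = 3/10·u_{k+1} + 7/10·u_{k-1} for 1 ≤ k ≤ 11. Try u_k = A + B·r^k with r = q/p = (7/10)/(3/10) = 7/3. Substitution satisfies the recurrence; boundary conditions give:
  u_k = (1 − r^k) / (1 − r^N) = (1 − (7/3)^2) / (1 − (7/3)^12) = 59049/346018894.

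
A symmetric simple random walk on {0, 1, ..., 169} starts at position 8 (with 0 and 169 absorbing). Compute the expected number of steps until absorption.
E[τ | X_0 = 8] = 1288

Let v_k = E[τ | X_0 = k]. Boundary: v_0 = v_169 = 0. Recurrence: v_k = 1 + (v_{k-1} + v_{k+1})/2 for 1 ≤ k ≤ 168. The particular solution to v_k − (v_{k-1} + v_{k+1})/2 = 1 is v_k = −k^2. Adding homogeneous solution A + B k and matching boundaries gives v_k = k (169 − k). Substituting k = 8: v_8 = 8 · 161 = 1288.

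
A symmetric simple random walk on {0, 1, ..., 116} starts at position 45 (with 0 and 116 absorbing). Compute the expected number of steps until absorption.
E[τ | X_0 = 45] = 3195

Let v_k = E[τ | X_0 = k]. Boundary: v_0 = v_116 = 0. Recurrence: v_k = 1 + (v_{k-1} + v_{k+1})/2 for 1 ≤ k ≤ 115. The particular solution to v_k − (v_{k-1} + v_{k+1})/2 = 1 is v_k = −k^2. Adding homogeneous solution A + B k and matching boundaries gives v_k = k (116 − k). Substituting k = 45: v_45 = 45 · 71 = 3195.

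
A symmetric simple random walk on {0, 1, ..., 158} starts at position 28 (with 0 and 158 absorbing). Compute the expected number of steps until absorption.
E[τ | X_0 = 28] = 3640

Let v_k = E[τ | X_0 = k]. Boundary: v_0 = v_158 = 0. Recurrence: v_k = 1 + (v_{k-1} + v_{k+1})/2 for 1 ≤ k ≤ 157. The particular solution to v_k − (v_{k-1} + v_{k+1})/2 = 1 is v_k = −k^2. Adding homogeneous solution A + B k and matching boundaries gives v_k = k (158 − k). Substituting k = 28: v_28 = 28 · 130 = 3640.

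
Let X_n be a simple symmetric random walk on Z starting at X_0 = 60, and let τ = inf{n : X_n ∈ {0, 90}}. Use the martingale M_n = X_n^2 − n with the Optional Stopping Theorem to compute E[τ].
E[τ] = 1800

M_n = X_n^2 − n is a martingale (since E[X_{n+1}^2 | F_n] = X_n^2 + 1). By OST (τ has finite mean in a bounded region), E[M_τ] = E[M_0] = X_0^2 − 0 = 60^2 = 3600. Also E[M_τ] = E[X_τ^2] − E[τ]. The walk exits at 0 or 90, with P(hit 90 first) = 60/90, so E[X_τ^2] = 90^2 · 60/90 + 0 = 5400. Thus E[τ] = E[X_τ^2] − E[M_τ] = 5400 − 3600 = 1800 = 60(90 − 60) = 1800.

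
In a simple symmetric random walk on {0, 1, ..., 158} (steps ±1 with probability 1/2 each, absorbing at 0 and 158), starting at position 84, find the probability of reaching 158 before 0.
P(hit 158 before 0) = 84/158 = 42/79

Let u_k = P(hit 158 before 0 | start at k). Then u_0 = 0, u_158 = 1, and u_k = u_{k-1}/2 + u_{k+1}/2 for 1 ≤ k ≤ 157. This harmonic recurrence is solved by u_k = k/158, giving u_84 = 84/158 = 42/79.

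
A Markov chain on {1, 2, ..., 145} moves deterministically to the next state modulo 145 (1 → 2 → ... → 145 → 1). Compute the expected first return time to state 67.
E[T_67 | X_0 = 67] = 145

The chain cycles deterministically, so starting at state 67 it returns in exactly 145 steps. Equivalently, the stationary distribution is uniform π_j = 1/145 for every state j, so by Kac's formula E[T_67] = 1/π_67 = 145.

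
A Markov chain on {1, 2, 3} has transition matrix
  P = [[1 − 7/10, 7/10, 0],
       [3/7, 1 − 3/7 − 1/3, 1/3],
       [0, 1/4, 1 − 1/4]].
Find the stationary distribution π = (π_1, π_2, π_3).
π = (90/433, 147/433, 196/433)

This is a birth-death chain on three states, which satisfies detailed balance: π_1 · P_{12} = π_2 · P_{21} and π_2 · P_{23} = π_3 · P_{32}.
From π_1 · 7/10 = π_2 · 3/7: π_2/π_1 = (7/10)/(3/7) = 49/30.
From π_2 · 1/3 = π_3 · 1/4: π_3/π_2 = (1/3)/(1/4) = 4/3.
Take π_1 proportional to 1; then unnormalized π = (1, 49/30, 98/45). Normalize by dividing by the sum 433/90:
  π = (90/433, 147/433, 196/433).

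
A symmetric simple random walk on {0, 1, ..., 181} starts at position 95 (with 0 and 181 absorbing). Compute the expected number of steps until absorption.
E[τ | X_0 = 95] = 8170

Let v_k = E[τ | X_0 = k]. Boundary: v_0 = v_181 = 0. Recurrence: v_k = 1 + (v_{k-1} + v_{k+1})/2 for 1 ≤ k ≤ 180. The particular solution to v_k − (v_{k-1} + v_{k+1})/2 = 1 is v_k = −k^2. Adding homogeneous solution A + B k and matching boundaries gives v_k = k (181 − k). Substituting k = 95: v_95 = 95 · 86 = 8170.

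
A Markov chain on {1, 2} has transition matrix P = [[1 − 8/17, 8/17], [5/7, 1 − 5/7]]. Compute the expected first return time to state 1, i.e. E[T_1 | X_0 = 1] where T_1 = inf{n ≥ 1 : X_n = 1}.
E[T_1 | X_0 = 1] = 1/π_1 = 141/85

For an irreducible recurrent Markov chain with stationary distribution π, E[T_i | X_0 = i] = 1/π_i (Kac's formula). Here π_1 = (5/7)/(8/17 + 5/7) = (5/7)/(141/119) = 85/141, so E[T_1 | X_0 = 1] = 1/π_1 = (8/17 + 5/7)/(5/7) = (141/119)/(5/7) = 141/85.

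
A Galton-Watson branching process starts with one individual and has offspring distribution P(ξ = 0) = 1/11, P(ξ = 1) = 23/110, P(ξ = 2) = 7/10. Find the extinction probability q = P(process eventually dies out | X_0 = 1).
q = 10/77

The pgf is f(s) = 1/11 + 23/110·s + 7/10·s². The extinction probability q is the smallest fixed point of f in [0, 1]. Setting s = f(s):
  7/10·s² + (23/110 − 1)·s + 1/11 = 0
  7/10·s² − (1/11 + 7/10)·s + 1/11 = 0
which factors as (s − 1)·(7/10·s − 1/11) = 0, giving roots s = 1 and s = (1/11)/(7/10) = 10/77.
Mean offspring μ = 23/110 + 2·7/10 = 177/110 > 1 (supercritical), so q < 1. The extinction probability is the smaller root: q = (1/11)/(7/10) = 10/77.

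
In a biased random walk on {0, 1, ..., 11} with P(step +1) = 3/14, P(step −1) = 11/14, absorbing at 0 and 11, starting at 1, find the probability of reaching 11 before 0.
P(hit 11 before 0) = (1 − (11/3)^1) / (1 − (11/3)^11) = 59049/35663936683

Let u_k denote P(reach 11 before 0 | start at k). Boundary: u_0 = 0, u_11 = 1. Recurrence: u_k = 3/14·u_{k+1} + 11/14·u_{k-1} for 1 ≤ k ≤ 10. Try u_k = A + B·r^k with r = q/p = (11/14)/(3/14) = 11/3. Substitution satisfies the recurrence; boundary conditions give:
  u_k = (1 − r^k) / (1 − r^N) = (1 − (11/3)^1) / (1 − (11/3)^11) = 59049/35663936683.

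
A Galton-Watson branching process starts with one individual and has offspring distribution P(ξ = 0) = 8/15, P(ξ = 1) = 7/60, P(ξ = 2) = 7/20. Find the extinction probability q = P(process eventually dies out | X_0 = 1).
q = 1

Mean offspring μ = 0·8/15 + 1·7/60 + 2·7/20 = 49/60 ≤ 1. For μ ≤ 1 with offspring not concentrated at 1, the Galton-Watson process goes extinct almost surely, so q = 1.
(Algebraic check: The pgf is f(s) = 8/15 + 7/60·s + 7/20·s². The extinction probability q is the smallest fixed point of f in [0, 1]. Setting s = f(s):
  7/20·s² + (7/60 − 1)·s + 8/15 = 0
  7/20·s² − (8/15 + 7/20)·s + 8/15 = 0
which factors as (s − 1)·(7/20·s − 8/15) = 0, giving roots s = 1 and s = (8/15)/(7/20) = 32/21. Since 32/21 ≥ 1, the smallest root in [0, 1] is s = 1.)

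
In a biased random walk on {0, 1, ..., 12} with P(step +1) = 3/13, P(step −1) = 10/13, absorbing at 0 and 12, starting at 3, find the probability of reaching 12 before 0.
P(hit 12 before 0) = (1 − (10/3)^3) / (1 − (10/3)^12) = 19683/1027748683

Let u_k denote P(reach 12 before 0 | start at k). Boundary: u_0 = 0, u_12 = 1. Recurrence: u_k = 3/13·u_{k+1} + 10/13·u_{k-1} for 1 ≤ k ≤ 11. Try u_k = A + B·r^k with r = q/p = (10/13)/(3/13) = 10/3. Substitution satisfies the recurrence; boundary conditions give:
  u_k = (1 − r^k) / (1 − r^N) = (1 − (10/3)^3) / (1 − (10/3)^12) = 19683/1027748683.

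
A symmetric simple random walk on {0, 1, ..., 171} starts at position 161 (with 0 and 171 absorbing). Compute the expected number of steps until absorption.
E[τ | X_0 = 161] = 1610

Let v_k = E[τ | X_0 = k]. Boundary: v_0 = v_171 = 0. Recurrence: v_k = 1 + (v_{k-1} + v_{k+1})/2 for 1 ≤ k ≤ 170. The particular solution to v_k − (v_{k-1} + v_{k+1})/2 = 1 is v_k = −k^2. Adding homogeneous solution A + B k and matching boundaries gives v_k = k (171 − k). Substituting k = 161: v_161 = 161 · 10 = 1610.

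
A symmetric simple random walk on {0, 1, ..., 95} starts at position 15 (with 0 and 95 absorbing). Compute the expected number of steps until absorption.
E[τ | X_0 = 15] = 1200

Let v_k = E[τ | X_0 = k]. Boundary: v_0 = v_95 = 0. Recurrence: v_k = 1 + (v_{k-1} + v_{k+1})/2 for 1 ≤ k ≤ 94. The particular solution to v_k − (v_{k-1} + v_{k+1})/2 = 1 is v_k = −k^2. Adding homogeneous solution A + B k and matching boundaries gives v_k = k (95 − k). Substituting k = 15: v_15 = 15 · 80 = 1200.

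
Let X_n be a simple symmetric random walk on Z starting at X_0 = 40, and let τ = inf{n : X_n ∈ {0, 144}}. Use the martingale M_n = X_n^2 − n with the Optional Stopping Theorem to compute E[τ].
E[τ] = 4160

M_n = X_n^2 − n is a martingale (since E[X_{n+1}^2 | F_n] = X_n^2 + 1). By OST (τ has finite mean in a bounded region), E[M_τ] = E[M_0] = X_0^2 − 0 = 40^2 = 1600. Also E[M_τ] = E[X_τ^2] − E[τ]. The walk exits at 0 or 144, with P(hit 144 first) = 40/144, so E[X_τ^2] = 144^2 · 40/144 + 0 = 5760. Thus E[τ] = E[X_τ^2] − E[M_τ] = 5760 − 1600 = 4160 = 40(144 − 40) = 4160.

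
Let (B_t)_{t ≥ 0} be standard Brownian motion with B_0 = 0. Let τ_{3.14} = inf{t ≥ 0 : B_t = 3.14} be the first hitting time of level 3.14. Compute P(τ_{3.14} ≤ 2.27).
P(τ_{3.14} ≤ 2.27) = 2(1 − Φ(3.14/√2.27)) = 2(1 − Φ(2.0841)) ≈ 0.0372

By the reflection principle for standard BM, P(τ_b ≤ t) = 2 · P(B_t ≥ b). Since B_t ~ N(0, t), P(B_t ≥ 3.14) = 1 − Φ(3.14/√t) = 1 − Φ(3.14/√2.27) = 1 − Φ(2.0841) ≈ 0.01858. Doubling: P(τ_{3.14} ≤ 2.27) ≈ 2 · 0.01858 = 0.03716 ≈ 0.0372.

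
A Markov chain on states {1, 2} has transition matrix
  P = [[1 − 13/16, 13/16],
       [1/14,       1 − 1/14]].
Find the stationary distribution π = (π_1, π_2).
π_1 = 8/99, π_2 = 91/99

Solve πP = π with π_1 + π_2 = 1. From πP = π: π_1 · (1 − 13/16) + π_2 · 1/14 = π_1 ⇒ π_2 · 1/14 = π_1 · 13/16 ⇒ π_2/π_1 = (13/16)/(1/14) = 91/8. Together with π_1 + π_2 = 1:
  π_1 = (1/14)/(13/16 + 1/14) = (1/14)/(99/112) = 8/99,
  π_2 = (13/16)/(13/16 + 1/14) = (13/16)/(99/112) = 91/99.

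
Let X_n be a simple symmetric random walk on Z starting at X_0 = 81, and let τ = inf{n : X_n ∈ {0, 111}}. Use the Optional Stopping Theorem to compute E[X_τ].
E[X_τ] = 81

X_n is a martingale and τ is a bounded-mean stopping time (indeed τ is finite a.s. with bounded expectation since the walk is in a bounded region). By the OST, E[X_τ] = E[X_0] = 81. Equivalently: E[X_τ] = 111 · P(hit 111 first) + 0 · P(hit 0 first) = 111 · (81/111) = 81.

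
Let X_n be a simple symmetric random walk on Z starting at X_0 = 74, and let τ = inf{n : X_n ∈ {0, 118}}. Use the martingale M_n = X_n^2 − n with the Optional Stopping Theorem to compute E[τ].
E[τ] = 3256

M_n = X_n^2 − n is a martingale (since E[X_{n+1}^2 | F_n] = X_n^2 + 1). By OST (τ has finite mean in a bounded region), E[M_τ] = E[M_0] = X_0^2 − 0 = 74^2 = 5476. Also E[M_τ] = E[X_τ^2] − E[τ]. The walk exits at 0 or 118, with P(hit 118 first) = 74/118, so E[X_τ^2] = 118^2 · 74/118 + 0 = 8732. Thus E[τ] = E[X_τ^2] − E[M_τ] = 8732 − 5476 = 3256 = 74(118 − 74) = 3256.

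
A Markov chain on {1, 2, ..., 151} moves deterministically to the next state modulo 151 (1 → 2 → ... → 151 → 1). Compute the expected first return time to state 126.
E[T_126 | X_0 = 126] = 151

The chain cycles deterministically, so starting at state 126 it returns in exactly 151 steps. Equivalently, the stationary distribution is uniform π_j = 1/151 for every state j, so by Kac's formula E[T_126] = 1/π_126 = 151.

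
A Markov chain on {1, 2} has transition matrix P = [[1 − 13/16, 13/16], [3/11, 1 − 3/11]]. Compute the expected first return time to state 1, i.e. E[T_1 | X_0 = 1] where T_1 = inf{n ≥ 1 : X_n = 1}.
E[T_1 | X_0 = 1] = 1/π_1 = 191/48

For an irreducible recurrent Markov chain with stationary distribution π, E[T_i | X_0 = i] = 1/π_i (Kac's formula). Here π_1 = (3/11)/(13/16 + 3/11) = (3/11)/(191/176) = 48/191, so E[T_1 | X_0 = 1] = 1/π_1 = (13/16 + 3/11)/(3/11) = (191/176)/(3/11) = 191/48.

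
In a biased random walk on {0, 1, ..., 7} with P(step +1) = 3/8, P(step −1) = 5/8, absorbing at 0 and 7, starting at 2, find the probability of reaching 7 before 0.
P(hit 7 before 0) = (1 − (5/3)^2) / (1 − (5/3)^7) = 1944/37969

Let u_k denote P(reach 7 before 0 | start at k). Boundary: u_0 = 0, u_7 = 1. Recurrence: u_k = 3/8·u_{k+1} + 5/8·u_{k-1} for 1 ≤ k ≤ 6. Try u_k = A + B·r^k with r = q/p = (5/8)/(3/8) = 5/3. Substitution satisfies the recurrence; boundary conditions give:
  u_k = (1 − r^k) / (1 − r^N) = (1 − (5/3)^2) / (1 − (5/3)^7) = 1944/37969.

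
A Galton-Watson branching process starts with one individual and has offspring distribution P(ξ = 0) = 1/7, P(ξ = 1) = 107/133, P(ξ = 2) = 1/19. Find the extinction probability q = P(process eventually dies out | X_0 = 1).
q = 1

Mean offspring μ = 0·1/7 + 1·107/133 + 2·1/19 = 121/133 ≤ 1. For μ ≤ 1 with offspring not concentrated at 1, the Galton-Watson process goes extinct almost surely, so q = 1.
(Algebraic check: The pgf is f(s) = 1/7 + 107/133·s + 1/19·s². The extinction probability q is the smallest fixed point of f in [0, 1]. Setting s = f(s):
  1/19·s² + (107/133 − 1)·s + 1/7 = 0
  1/19·s² − (1/7 + 1/19)·s + 1/7 = 0
which factors as (s − 1)·(1/19·s − 1/7) = 0, giving roots s = 1 and s = (1/7)/(1/19) = 19/7. Since 19/7 ≥ 1, the smallest root in [0, 1] is s = 1.)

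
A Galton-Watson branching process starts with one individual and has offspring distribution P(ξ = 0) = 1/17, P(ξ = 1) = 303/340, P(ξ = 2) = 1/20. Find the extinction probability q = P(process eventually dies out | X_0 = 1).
q = 1

Mean offspring μ = 0·1/17 + 1·303/340 + 2·1/20 = 337/340 ≤ 1. For μ ≤ 1 with offspring not concentrated at 1, the Galton-Watson process goes extinct almost surely, so q = 1.
(Algebraic check: The pgf is f(s) = 1/17 + 303/340·s + 1/20·s². The extinction probability q is the smallest fixed point of f in [0, 1]. Setting s = f(s):
  1/20·s² + (303/340 − 1)·s + 1/17 = 0
  1/20·s² − (1/17 + 1/20)·s + 1/17 = 0
which factors as (s − 1)·(1/20·s − 1/17) = 0, giving roots s = 1 and s = (1/17)/(1/20) = 20/17. Since 20/17 ≥ 1, the smallest root in [0, 1] is s = 1.)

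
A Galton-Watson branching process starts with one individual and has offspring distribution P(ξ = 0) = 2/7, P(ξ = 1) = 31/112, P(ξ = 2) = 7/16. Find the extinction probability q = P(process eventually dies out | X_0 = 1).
q = 32/49

The pgf is f(s) = 2/7 + 31/112·s + 7/16·s². The extinction probability q is the smallest fixed point of f in [0, 1]. Setting s = f(s):
  7/16·s² + (31/112 − 1)·s + 2/7 = 0
  7/16·s² − (2/7 + 7/16)·s + 2/7 = 0
which factors as (s − 1)·(7/16·s − 2/7) = 0, giving roots s = 1 and s = (2/7)/(7/16) = 32/49.
Mean offspring μ = 31/112 + 2·7/16 = 129/112 > 1 (supercritical), so q < 1. The extinction probability is the smaller root: q = (2/7)/(7/16) = 32/49.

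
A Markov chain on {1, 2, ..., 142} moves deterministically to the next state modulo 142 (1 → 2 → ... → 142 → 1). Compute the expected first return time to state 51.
E[T_51 | X_0 = 51] = 142

The chain cycles deterministically, so starting at state 51 it returns in exactly 142 steps. Equivalently, the stationary distribution is uniform π_j = 1/142 for every state j, so by Kac's formula E[T_51] = 1/π_51 = 142.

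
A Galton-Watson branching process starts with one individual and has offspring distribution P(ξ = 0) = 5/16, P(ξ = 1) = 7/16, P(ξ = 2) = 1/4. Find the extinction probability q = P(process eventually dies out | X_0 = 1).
q = 1

Mean offspring μ = 0·5/16 + 1·7/16 + 2·1/4 = 15/16 ≤ 1. For μ ≤ 1 with offspring not concentrated at 1, the Galton-Watson process goes extinct almost surely, so q = 1.
(Algebraic check: The pgf is f(s) = 5/16 + 7/16·s + 1/4·s². The extinction probability q is the smallest fixed point of f in [0, 1]. Setting s = f(s):
  1/4·s² + (7/16 − 1)·s + 5/16 = 0
  1/4·s² − (5/16 + 1/4)·s + 5/16 = 0
which factors as (s − 1)·(1/4·s − 5/16) = 0, giving roots s = 1 and s = (5/16)/(1/4) = 5/4. Since 5/4 ≥ 1, the smallest root in [0, 1] is s = 1.)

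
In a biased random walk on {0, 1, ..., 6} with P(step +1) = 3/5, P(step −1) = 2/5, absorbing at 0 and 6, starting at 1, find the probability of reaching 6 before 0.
P(hit 6 before 0) = (1 − (2/3)^1) / (1 − (2/3)^6) = 243/665

Let u_k denote P(reach 6 before 0 | start at k). Boundary: u_0 = 0, u_6 = 1. Recurrence: u_k = 3/5·u_{k+1} + 2/5·u_{k-1} for 1 ≤ k ≤ 5. Try u_k = A + B·r^k with r = q/p = (2/5)/(3/5) = 2/3. Substitution satisfies the recurrence; boundary conditions give:
  u_k = (1 − r^k) / (1 − r^N) = (1 − (2/3)^1) / (1 − (2/3)^6) = 243/665.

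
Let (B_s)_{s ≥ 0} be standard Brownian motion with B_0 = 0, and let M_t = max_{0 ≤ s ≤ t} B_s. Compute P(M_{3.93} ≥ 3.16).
P(M_{3.93} ≥ 3.16) = 2·P(B_{3.93} ≥ 3.16) = 2(1 − Φ(3.16/√3.93)) ≈ 0.1109

By the reflection principle for Brownian motion, P(M_t ≥ a) = 2 · P(B_t ≥ a) for a ≥ 0. Since B_t ~ N(0, t), P(B_t ≥ 3.16) = 1 − Φ(3.16/√t) = 1 − Φ(3.16/√3.93) = 1 − Φ(1.5940). So
  P(M_{3.93} ≥ 3.16) = 2(1 − Φ(1.5940)) ≈ 0.1109.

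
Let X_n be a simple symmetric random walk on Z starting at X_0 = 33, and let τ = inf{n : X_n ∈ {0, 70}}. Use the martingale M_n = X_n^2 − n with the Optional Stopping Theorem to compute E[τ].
E[τ] = 1221

M_n = X_n^2 − n is a martingale (since E[X_{n+1}^2 | F_n] = X_n^2 + 1). By OST (τ has finite mean in a bounded region), E[M_τ] = E[M_0] = X_0^2 − 0 = 33^2 = 1089. Also E[M_τ] = E[X_τ^2] − E[τ]. The walk exits at 0 or 70, with P(hit 70 first) = 33/70, so E[X_τ^2] = 70^2 · 33/70 + 0 = 2310. Thus E[τ] = E[X_τ^2] − E[M_τ] = 2310 − 1089 = 1221 = 33(70 − 33) = 1221.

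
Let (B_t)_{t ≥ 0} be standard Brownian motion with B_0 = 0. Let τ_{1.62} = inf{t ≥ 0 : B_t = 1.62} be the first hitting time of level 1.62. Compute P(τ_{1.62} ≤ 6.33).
P(τ_{1.62} ≤ 6.33) = 2(1 − Φ(1.62/√6.33)) = 2(1 − Φ(0.6439)) ≈ 0.5196

By the reflection principle for standard BM, P(τ_b ≤ t) = 2 · P(B_t ≥ b). Since B_t ~ N(0, t), P(B_t ≥ 1.62) = 1 − Φ(1.62/√t) = 1 − Φ(1.62/√6.33) = 1 − Φ(0.6439) ≈ 0.25982. Doubling: P(τ_{1.62} ≤ 6.33) ≈ 2 · 0.25982 = 0.51964 ≈ 0.5196.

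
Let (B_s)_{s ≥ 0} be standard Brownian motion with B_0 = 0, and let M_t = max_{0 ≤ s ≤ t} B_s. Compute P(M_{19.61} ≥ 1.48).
P(M_{19.61} ≥ 1.48) = 2·P(B_{19.61} ≥ 1.48) = 2(1 − Φ(1.48/√19.61)) ≈ 0.7382

By the reflection principle for Brownian motion, P(M_t ≥ a) = 2 · P(B_t ≥ a) for a ≥ 0. Since B_t ~ N(0, t), P(B_t ≥ 1.48) = 1 − Φ(1.48/√t) = 1 − Φ(1.48/√19.61) = 1 − Φ(0.3342). So
  P(M_{19.61} ≥ 1.48) = 2(1 − Φ(0.3342)) ≈ 0.7382.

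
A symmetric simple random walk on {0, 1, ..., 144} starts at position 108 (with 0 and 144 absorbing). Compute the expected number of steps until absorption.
E[τ | X_0 = 108] = 3888

Let v_k = E[τ | X_0 = k]. Boundary: v_0 = v_144 = 0. Recurrence: v_k = 1 + (v_{k-1} + v_{k+1})/2 for 1 ≤ k ≤ 143. The particular solution to v_k − (v_{k-1} + v_{k+1})/2 = 1 is v_k = −k^2. Adding homogeneous solution A + B k and matching boundaries gives v_k = k (144 − k). Substituting k = 108: v_108 = 108 · 36 = 3888.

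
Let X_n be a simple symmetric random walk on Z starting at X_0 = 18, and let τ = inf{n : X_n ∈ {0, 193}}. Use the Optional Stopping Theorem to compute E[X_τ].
E[X_τ] = 18

X_n is a martingale and τ is a bounded-mean stopping time (indeed τ is finite a.s. with bounded expectation since the walk is in a bounded region). By the OST, E[X_τ] = E[X_0] = 18. Equivalently: E[X_τ] = 193 · P(hit 193 first) + 0 · P(hit 0 first) = 193 · (18/193) = 18.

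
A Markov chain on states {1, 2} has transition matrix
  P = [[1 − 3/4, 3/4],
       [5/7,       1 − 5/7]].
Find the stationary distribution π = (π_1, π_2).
π_1 = 20/41, π_2 = 21/41

Solve πP = π with π_1 + π_2 = 1. From πP = π: π_1 · (1 − 3/4) + π_2 · 5/7 = π_1 ⇒ π_2 · 5/7 = π_1 · 3/4 ⇒ π_2/π_1 = (3/4)/(5/7) = 21/20. Together with π_1 + π_2 = 1:
  π_1 = (5/7)/(3/4 + 5/7) = (5/7)/(41/28) = 20/41,
  π_2 = (3/4)/(3/4 + 5/7) = (3/4)/(41/28) = 21/41.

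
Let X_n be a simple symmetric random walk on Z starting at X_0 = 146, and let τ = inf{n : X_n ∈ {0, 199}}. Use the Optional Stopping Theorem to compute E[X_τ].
E[X_τ] = 146

X_n is a martingale and τ is a bounded-mean stopping time (indeed τ is finite a.s. with bounded expectation since the walk is in a bounded region). By the OST, E[X_τ] = E[X_0] = 146. Equivalently: E[X_τ] = 199 · P(hit 199 first) + 0 · P(hit 0 first) = 199 · (146/199) = 146.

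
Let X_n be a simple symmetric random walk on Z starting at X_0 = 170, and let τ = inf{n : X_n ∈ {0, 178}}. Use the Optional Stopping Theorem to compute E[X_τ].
E[X_τ] = 170

X_n is a martingale and τ is a bounded-mean stopping time (indeed τ is finite a.s. with bounded expectation since the walk is in a bounded region). By the OST, E[X_τ] = E[X_0] = 170. Equivalently: E[X_τ] = 178 · P(hit 178 first) + 0 · P(hit 0 first) = 178 · (170/178) = 170.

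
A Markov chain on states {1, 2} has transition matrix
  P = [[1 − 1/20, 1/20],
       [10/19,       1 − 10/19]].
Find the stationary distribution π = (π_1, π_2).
π_1 = 200/219, π_2 = 19/219

Solve πP = π with π_1 + π_2 = 1. From πP = π: π_1 · (1 − 1/20) + π_2 · 10/19 = π_1 ⇒ π_2 · 10/19 = π_1 · 1/20 ⇒ π_2/π_1 = (1/20)/(10/19) = 19/200. Together with π_1 + π_2 = 1:
  π_1 = (10/19)/(1/20 + 10/19) = (10/19)/(219/380) = 200/219,
  π_2 = (1/20)/(1/20 + 10/19) = (1/20)/(219/380) = 19/219.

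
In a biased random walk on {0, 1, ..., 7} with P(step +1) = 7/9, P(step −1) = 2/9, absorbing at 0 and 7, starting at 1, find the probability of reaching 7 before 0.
P(hit 7 before 0) = (1 − (2/7)^1) / (1 − (2/7)^7) = 117649/164683

Let u_k denote P(reach 7 before 0 | start at k). Boundary: u_0 = 0, u_7 = 1. Recurrence: u_k = 7/9·u_{k+1} + 2/9·u_{k-1} for 1 ≤ k ≤ 6. Try u_k = A + B·r^k with r = q/p = (2/9)/(7/9) = 2/7. Substitution satisfies the recurrence; boundary conditions give:
  u_k = (1 − r^k) / (1 − r^N) = (1 − (2/7)^1) / (1 − (2/7)^7) = 117649/164683.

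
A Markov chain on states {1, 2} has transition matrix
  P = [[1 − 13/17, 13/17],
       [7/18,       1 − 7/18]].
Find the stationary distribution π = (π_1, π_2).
π_1 = 119/353, π_2 = 234/353

Solve πP = π with π_1 + π_2 = 1. From πP = π: π_1 · (1 − 13/17) + π_2 · 7/18 = π_1 ⇒ π_2 · 7/18 = π_1 · 13/17 ⇒ π_2/π_1 = (13/17)/(7/18) = 234/119. Together with π_1 + π_2 = 1:
  π_1 = (7/18)/(13/17 + 7/18) = (7/18)/(353/306) = 119/353,
  π_2 = (13/17)/(13/17 + 7/18) = (13/17)/(353/306) = 234/353.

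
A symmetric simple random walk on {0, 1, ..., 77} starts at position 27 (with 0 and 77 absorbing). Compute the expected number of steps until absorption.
E[τ | X_0 = 27] = 1350

Let v_k = E[τ | X_0 = k]. Boundary: v_0 = v_77 = 0. Recurrence: v_k = 1 + (v_{k-1} + v_{k+1})/2 for 1 ≤ k ≤ 76. The particular solution to v_k − (v_{k-1} + v_{k+1})/2 = 1 is v_k = −k^2. Adding homogeneous solution A + B k and matching boundaries gives v_k = k (77 − k). Substituting k = 27: v_27 = 27 · 50 = 1350.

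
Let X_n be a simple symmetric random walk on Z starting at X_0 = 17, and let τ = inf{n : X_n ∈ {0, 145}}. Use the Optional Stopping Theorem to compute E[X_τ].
E[X_τ] = 17

X_n is a martingale and τ is a bounded-mean stopping time (indeed τ is finite a.s. with bounded expectation since the walk is in a bounded region). By the OST, E[X_τ] = E[X_0] = 17. Equivalently: E[X_τ] = 145 · P(hit 145 first) + 0 · P(hit 0 first) = 145 · (17/145) = 17.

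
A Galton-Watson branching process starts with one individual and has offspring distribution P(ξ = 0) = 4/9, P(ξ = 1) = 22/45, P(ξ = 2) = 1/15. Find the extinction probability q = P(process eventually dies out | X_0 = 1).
q = 1

Mean offspring μ = 0·4/9 + 1·22/45 + 2·1/15 = 28/45 ≤ 1. For μ ≤ 1 with offspring not concentrated at 1, the Galton-Watson process goes extinct almost surely, so q = 1.
(Algebraic check: The pgf is f(s) = 4/9 + 22/45·s + 1/15·s². The extinction probability q is the smallest fixed point of f in [0, 1]. Setting s = f(s):
  1/15·s² + (22/45 − 1)·s + 4/9 = 0
  1/15·s² − (4/9 + 1/15)·s + 4/9 = 0
which factors as (s − 1)·(1/15·s − 4/9) = 0, giving roots s = 1 and s = (4/9)/(1/15) = 20/3. Since 20/3 ≥ 1, the smallest root in [0, 1] is s = 1.)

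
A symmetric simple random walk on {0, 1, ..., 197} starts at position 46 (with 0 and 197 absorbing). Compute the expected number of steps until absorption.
E[τ | X_0 = 46] = 6946

Let v_k = E[τ | X_0 = k]. Boundary: v_0 = v_197 = 0. Recurrence: v_k = 1 + (v_{k-1} + v_{k+1})/2 for 1 ≤ k ≤ 196. The particular solution to v_k − (v_{k-1} + v_{k+1})/2 = 1 is v_k = −k^2. Adding homogeneous solution A + B k and matching boundaries gives v_k = k (197 − k). Substituting k = 46: v_46 = 46 · 151 = 6946.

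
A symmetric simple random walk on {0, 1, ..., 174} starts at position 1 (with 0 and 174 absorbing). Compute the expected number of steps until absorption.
E[τ | X_0 = 1] = 173

Let v_k = E[τ | X_0 = k]. Boundary: v_0 = v_174 = 0. Recurrence: v_k = 1 + (v_{k-1} + v_{k+1})/2 for 1 ≤ k ≤ 173. The particular solution to v_k − (v_{k-1} + v_{k+1})/2 = 1 is v_k = −k^2. Adding homogeneous solution A + B k and matching boundaries gives v_k = k (174 − k). Substituting k = 1: v_1 = 1 · 173 = 173.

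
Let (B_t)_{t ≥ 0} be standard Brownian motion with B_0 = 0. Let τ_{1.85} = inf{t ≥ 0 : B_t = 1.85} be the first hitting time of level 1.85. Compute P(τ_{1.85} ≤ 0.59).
P(τ_{1.85} ≤ 0.59) = 2(1 − Φ(1.85/√0.59)) = 2(1 − Φ(2.4085)) ≈ 0.0160

By the reflection principle for standard BM, P(τ_b ≤ t) = 2 · P(B_t ≥ b). Since B_t ~ N(0, t), P(B_t ≥ 1.85) = 1 − Φ(1.85/√t) = 1 − Φ(1.85/√0.59) = 1 − Φ(2.4085) ≈ 0.00801. Doubling: P(τ_{1.85} ≤ 0.59) ≈ 2 · 0.00801 = 0.01602 ≈ 0.0160.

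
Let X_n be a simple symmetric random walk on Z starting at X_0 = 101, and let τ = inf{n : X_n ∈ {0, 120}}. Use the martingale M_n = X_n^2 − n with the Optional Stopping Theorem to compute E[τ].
E[τ] = 1919

M_n = X_n^2 − n is a martingale (since E[X_{n+1}^2 | F_n] = X_n^2 + 1). By OST (τ has finite mean in a bounded region), E[M_τ] = E[M_0] = X_0^2 − 0 = 101^2 = 10201. Also E[M_τ] = E[X_τ^2] − E[τ]. The walk exits at 0 or 120, with P(hit 120 first) = 101/120, so E[X_τ^2] = 120^2 · 101/120 + 0 = 12120. Thus E[τ] = E[X_τ^2] − E[M_τ] = 12120 − 10201 = 1919 = 101(120 − 101) = 1919.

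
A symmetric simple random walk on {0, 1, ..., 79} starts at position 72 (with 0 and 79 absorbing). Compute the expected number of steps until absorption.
E[τ | X_0 = 72] = 504

Let v_k = E[τ | X_0 = k]. Boundary: v_0 = v_79 = 0. Recurrence: v_k = 1 + (v_{k-1} + v_{k+1})/2 for 1 ≤ k ≤ 78. The particular solution to v_k − (v_{k-1} + v_{k+1})/2 = 1 is v_k = −k^2. Adding homogeneous solution A + B k and matching boundaries gives v_k = k (79 − k). Substituting k = 72: v_72 = 72 · 7 = 504.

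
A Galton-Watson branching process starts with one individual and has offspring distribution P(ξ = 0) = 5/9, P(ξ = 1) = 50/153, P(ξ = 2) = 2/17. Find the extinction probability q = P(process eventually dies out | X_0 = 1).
q = 1

Mean offspring μ = 0·5/9 + 1·50/153 + 2·2/17 = 86/153 ≤ 1. For μ ≤ 1 with offspring not concentrated at 1, the Galton-Watson process goes extinct almost surely, so q = 1.
(Algebraic check: The pgf is f(s) = 5/9 + 50/153·s + 2/17·s². The extinction probability q is the smallest fixed point of f in [0, 1]. Setting s = f(s):
  2/17·s² + (50/153 − 1)·s + 5/9 = 0
  2/17·s² − (5/9 + 2/17)·s + 5/9 = 0
which factors as (s − 1)·(2/17·s − 5/9) = 0, giving roots s = 1 and s = (5/9)/(2/17) = 85/18. Since 85/18 ≥ 1, the smallest root in [0, 1] is s = 1.)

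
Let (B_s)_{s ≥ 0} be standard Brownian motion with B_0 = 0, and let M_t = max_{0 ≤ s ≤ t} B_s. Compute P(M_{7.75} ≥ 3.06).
P(M_{7.75} ≥ 3.06) = 2·P(B_{7.75} ≥ 3.06) = 2(1 − Φ(3.06/√7.75)) ≈ 0.2717

By the reflection principle for Brownian motion, P(M_t ≥ a) = 2 · P(B_t ≥ a) for a ≥ 0. Since B_t ~ N(0, t), P(B_t ≥ 3.06) = 1 − Φ(3.06/√t) = 1 − Φ(3.06/√7.75) = 1 − Φ(1.0992). So
  P(M_{7.75} ≥ 3.06) = 2(1 − Φ(1.0992)) ≈ 0.2717.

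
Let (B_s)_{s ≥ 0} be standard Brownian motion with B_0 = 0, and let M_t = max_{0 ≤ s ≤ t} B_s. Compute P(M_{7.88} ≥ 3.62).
P(M_{7.88} ≥ 3.62) = 2·P(B_{7.88} ≥ 3.62) = 2(1 − Φ(3.62/√7.88)) ≈ 0.1972

By the reflection principle for Brownian motion, P(M_t ≥ a) = 2 · P(B_t ≥ a) for a ≥ 0. Since B_t ~ N(0, t), P(B_t ≥ 3.62) = 1 − Φ(3.62/√t) = 1 − Φ(3.62/√7.88) = 1 − Φ(1.2896). So
  P(M_{7.88} ≥ 3.62) = 2(1 − Φ(1.2896)) ≈ 0.1972.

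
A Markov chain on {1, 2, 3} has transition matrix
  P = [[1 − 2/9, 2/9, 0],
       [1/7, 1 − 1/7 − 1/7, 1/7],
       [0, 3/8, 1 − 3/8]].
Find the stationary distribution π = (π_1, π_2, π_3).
π = (27/85, 42/85, 16/85)

This is a birth-death chain on three states, which satisfies detailed balance: π_1 · P_{12} = π_2 · P_{21} and π_2 · P_{23} = π_3 · P_{32}.
From π_1 · 2/9 = π_2 · 1/7: π_2/π_1 = (2/9)/(1/7) = 14/9.
From π_2 · 1/7 = π_3 · 3/8: π_3/π_2 = (1/7)/(3/8) = 8/21.
Take π_1 proportional to 1; then unnormalized π = (1, 14/9, 16/27). Normalize by dividing by the sum 85/27:
  π = (27/85, 42/85, 16/85).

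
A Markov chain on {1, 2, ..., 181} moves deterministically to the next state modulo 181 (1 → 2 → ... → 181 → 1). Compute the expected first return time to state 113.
E[T_113 | X_0 = 113] = 181

The chain cycles deterministically, so starting at state 113 it returns in exactly 181 steps. Equivalently, the stationary distribution is uniform π_j = 1/181 for every state j, so by Kac's formula E[T_113] = 1/π_113 = 181.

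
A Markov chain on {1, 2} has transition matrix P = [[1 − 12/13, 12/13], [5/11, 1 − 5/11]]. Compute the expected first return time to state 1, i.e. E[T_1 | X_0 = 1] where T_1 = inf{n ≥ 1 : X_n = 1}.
E[T_1 | X_0 = 1] = 1/π_1 = 197/65

For an irreducible recurrent Markov chain with stationary distribution π, E[T_i | X_0 = i] = 1/π_i (Kac's formula). Here π_1 = (5/11)/(12/13 + 5/11) = (5/11)/(197/143) = 65/197, so E[T_1 | X_0 = 1] = 1/π_1 = (12/13 + 5/11)/(5/11) = (197/143)/(5/11) = 197/65.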